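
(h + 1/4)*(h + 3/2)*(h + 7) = h^3 + 35*h^2/4 + 101*h/8 + 21/8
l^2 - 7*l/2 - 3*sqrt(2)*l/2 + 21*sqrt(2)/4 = (l - 7/2)*(l - 3*sqrt(2)/2)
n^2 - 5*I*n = n*(n - 5*I)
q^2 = q^2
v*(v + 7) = v^2 + 7*v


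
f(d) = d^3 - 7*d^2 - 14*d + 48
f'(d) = 3*d^2 - 14*d - 14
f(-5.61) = -270.32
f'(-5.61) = 158.96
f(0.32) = 42.84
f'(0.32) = -18.17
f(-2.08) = 37.84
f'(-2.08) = 28.10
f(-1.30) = 52.17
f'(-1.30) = 9.27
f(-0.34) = 51.91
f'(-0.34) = -8.89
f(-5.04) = -187.28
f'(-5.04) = 132.76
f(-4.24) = -94.71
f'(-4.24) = 99.29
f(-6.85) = -505.98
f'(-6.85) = 222.67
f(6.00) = -72.00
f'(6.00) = 10.00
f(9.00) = 84.00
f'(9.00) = 103.00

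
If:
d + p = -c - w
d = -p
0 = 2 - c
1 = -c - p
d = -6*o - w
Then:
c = 2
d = 3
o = -1/6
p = -3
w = -2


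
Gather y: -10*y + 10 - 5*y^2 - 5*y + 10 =-5*y^2 - 15*y + 20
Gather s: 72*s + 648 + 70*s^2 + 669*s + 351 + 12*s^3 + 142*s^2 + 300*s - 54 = 12*s^3 + 212*s^2 + 1041*s + 945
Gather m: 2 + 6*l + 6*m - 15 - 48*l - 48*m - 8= -42*l - 42*m - 21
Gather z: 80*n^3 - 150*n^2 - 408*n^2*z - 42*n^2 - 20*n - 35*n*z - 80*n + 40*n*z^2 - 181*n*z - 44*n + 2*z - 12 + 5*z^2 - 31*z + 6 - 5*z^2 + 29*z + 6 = 80*n^3 - 192*n^2 + 40*n*z^2 - 144*n + z*(-408*n^2 - 216*n)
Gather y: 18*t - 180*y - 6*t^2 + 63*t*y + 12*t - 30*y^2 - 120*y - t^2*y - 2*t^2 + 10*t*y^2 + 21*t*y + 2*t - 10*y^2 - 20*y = -8*t^2 + 32*t + y^2*(10*t - 40) + y*(-t^2 + 84*t - 320)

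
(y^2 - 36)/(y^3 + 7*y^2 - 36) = (y - 6)/(y^2 + y - 6)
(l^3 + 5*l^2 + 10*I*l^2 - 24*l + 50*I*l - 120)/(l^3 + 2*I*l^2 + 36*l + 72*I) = (l^2 + l*(5 + 4*I) + 20*I)/(l^2 - 4*I*l + 12)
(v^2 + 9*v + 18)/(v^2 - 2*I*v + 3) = (v^2 + 9*v + 18)/(v^2 - 2*I*v + 3)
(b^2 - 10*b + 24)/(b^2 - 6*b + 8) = (b - 6)/(b - 2)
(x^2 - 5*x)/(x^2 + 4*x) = (x - 5)/(x + 4)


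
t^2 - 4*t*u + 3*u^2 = (t - 3*u)*(t - u)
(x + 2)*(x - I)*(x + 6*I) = x^3 + 2*x^2 + 5*I*x^2 + 6*x + 10*I*x + 12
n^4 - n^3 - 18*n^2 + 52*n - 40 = (n - 2)^3*(n + 5)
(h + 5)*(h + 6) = h^2 + 11*h + 30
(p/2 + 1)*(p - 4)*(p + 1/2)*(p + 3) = p^4/2 + 3*p^3/4 - 27*p^2/4 - 31*p/2 - 6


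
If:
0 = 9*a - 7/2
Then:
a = 7/18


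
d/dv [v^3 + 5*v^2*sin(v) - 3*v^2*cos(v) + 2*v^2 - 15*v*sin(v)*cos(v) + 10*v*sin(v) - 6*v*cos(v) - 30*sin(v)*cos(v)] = 3*v^2*sin(v) + 5*v^2*cos(v) + 3*v^2 + 16*v*sin(v) + 4*v*cos(v) - 15*v*cos(2*v) + 4*v + 10*sin(v) - 15*sin(2*v)/2 - 6*cos(v) - 30*cos(2*v)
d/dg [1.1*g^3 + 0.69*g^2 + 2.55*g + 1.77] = 3.3*g^2 + 1.38*g + 2.55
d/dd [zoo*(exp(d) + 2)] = zoo*exp(d)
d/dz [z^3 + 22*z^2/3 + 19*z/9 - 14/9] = 3*z^2 + 44*z/3 + 19/9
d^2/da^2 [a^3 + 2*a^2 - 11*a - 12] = 6*a + 4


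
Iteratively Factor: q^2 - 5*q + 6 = (q - 2)*(q - 3)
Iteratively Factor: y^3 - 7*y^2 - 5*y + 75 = (y - 5)*(y^2 - 2*y - 15) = (y - 5)*(y + 3)*(y - 5)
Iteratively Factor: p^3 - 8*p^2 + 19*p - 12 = (p - 3)*(p^2 - 5*p + 4) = (p - 4)*(p - 3)*(p - 1)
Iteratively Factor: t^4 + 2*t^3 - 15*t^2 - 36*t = (t - 4)*(t^3 + 6*t^2 + 9*t) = (t - 4)*(t + 3)*(t^2 + 3*t) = t*(t - 4)*(t + 3)*(t + 3)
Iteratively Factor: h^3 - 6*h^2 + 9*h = (h - 3)*(h^2 - 3*h) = h*(h - 3)*(h - 3)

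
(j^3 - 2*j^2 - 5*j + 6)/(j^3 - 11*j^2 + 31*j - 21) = (j + 2)/(j - 7)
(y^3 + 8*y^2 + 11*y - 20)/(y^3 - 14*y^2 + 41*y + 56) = (y^3 + 8*y^2 + 11*y - 20)/(y^3 - 14*y^2 + 41*y + 56)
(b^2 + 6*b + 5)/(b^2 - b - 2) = (b + 5)/(b - 2)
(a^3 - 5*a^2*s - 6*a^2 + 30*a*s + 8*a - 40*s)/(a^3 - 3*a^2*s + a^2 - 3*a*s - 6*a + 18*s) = (-a^2 + 5*a*s + 4*a - 20*s)/(-a^2 + 3*a*s - 3*a + 9*s)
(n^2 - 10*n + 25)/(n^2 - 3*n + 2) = (n^2 - 10*n + 25)/(n^2 - 3*n + 2)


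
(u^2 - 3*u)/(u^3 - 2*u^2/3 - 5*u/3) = 3*(3 - u)/(-3*u^2 + 2*u + 5)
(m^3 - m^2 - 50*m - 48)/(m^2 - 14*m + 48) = (m^2 + 7*m + 6)/(m - 6)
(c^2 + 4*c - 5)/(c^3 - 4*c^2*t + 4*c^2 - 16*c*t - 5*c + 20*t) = 1/(c - 4*t)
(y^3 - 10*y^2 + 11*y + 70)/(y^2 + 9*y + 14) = (y^2 - 12*y + 35)/(y + 7)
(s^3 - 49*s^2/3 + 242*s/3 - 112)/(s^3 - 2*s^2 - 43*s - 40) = (s^2 - 25*s/3 + 14)/(s^2 + 6*s + 5)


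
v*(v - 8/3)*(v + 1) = v^3 - 5*v^2/3 - 8*v/3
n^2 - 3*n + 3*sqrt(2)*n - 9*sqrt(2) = (n - 3)*(n + 3*sqrt(2))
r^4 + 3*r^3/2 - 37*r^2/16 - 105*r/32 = r*(r - 3/2)*(r + 5/4)*(r + 7/4)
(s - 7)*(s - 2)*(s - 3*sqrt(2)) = s^3 - 9*s^2 - 3*sqrt(2)*s^2 + 14*s + 27*sqrt(2)*s - 42*sqrt(2)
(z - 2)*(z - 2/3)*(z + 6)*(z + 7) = z^4 + 31*z^3/3 + 26*z^2/3 - 284*z/3 + 56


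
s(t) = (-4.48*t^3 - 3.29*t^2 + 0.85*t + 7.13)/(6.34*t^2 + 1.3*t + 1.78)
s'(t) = (-12.68*t - 1.3)*(-4.48*t^3 - 3.29*t^2 + 0.85*t + 7.13)/(6.34*t^2 + 1.3*t + 1.78)^2 + (-13.44*t^2 - 6.58*t + 0.85)/(6.34*t^2 + 1.3*t + 1.78)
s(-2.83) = 1.64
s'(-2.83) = -0.65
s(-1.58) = 0.98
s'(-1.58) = -0.25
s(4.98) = -3.77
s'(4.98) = -0.74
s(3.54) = -2.68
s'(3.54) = -0.78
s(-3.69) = 2.21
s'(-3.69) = -0.69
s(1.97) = -1.32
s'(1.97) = -1.02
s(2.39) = -1.72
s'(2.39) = -0.91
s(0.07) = 3.77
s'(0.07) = -4.17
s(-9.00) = 5.95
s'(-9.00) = -0.71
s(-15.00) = 10.20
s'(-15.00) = -0.71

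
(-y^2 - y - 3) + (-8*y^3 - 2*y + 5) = -8*y^3 - y^2 - 3*y + 2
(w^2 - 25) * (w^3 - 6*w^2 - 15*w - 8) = w^5 - 6*w^4 - 40*w^3 + 142*w^2 + 375*w + 200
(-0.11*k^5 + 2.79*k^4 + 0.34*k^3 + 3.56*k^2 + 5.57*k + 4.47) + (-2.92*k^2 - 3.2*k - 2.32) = -0.11*k^5 + 2.79*k^4 + 0.34*k^3 + 0.64*k^2 + 2.37*k + 2.15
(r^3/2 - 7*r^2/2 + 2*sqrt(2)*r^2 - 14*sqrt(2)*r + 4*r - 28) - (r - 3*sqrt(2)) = r^3/2 - 7*r^2/2 + 2*sqrt(2)*r^2 - 14*sqrt(2)*r + 3*r - 28 + 3*sqrt(2)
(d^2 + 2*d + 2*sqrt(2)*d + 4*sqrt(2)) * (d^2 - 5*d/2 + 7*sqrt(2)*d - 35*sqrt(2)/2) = d^4 - d^3/2 + 9*sqrt(2)*d^3 - 9*sqrt(2)*d^2/2 + 23*d^2 - 45*sqrt(2)*d - 14*d - 140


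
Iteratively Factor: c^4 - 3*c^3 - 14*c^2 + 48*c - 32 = (c - 4)*(c^3 + c^2 - 10*c + 8) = (c - 4)*(c - 1)*(c^2 + 2*c - 8) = (c - 4)*(c - 2)*(c - 1)*(c + 4)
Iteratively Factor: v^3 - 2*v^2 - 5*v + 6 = (v + 2)*(v^2 - 4*v + 3) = (v - 1)*(v + 2)*(v - 3)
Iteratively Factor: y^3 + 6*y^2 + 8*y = (y + 2)*(y^2 + 4*y) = (y + 2)*(y + 4)*(y)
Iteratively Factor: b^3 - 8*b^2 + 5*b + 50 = (b - 5)*(b^2 - 3*b - 10) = (b - 5)^2*(b + 2)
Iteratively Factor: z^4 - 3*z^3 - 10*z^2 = (z - 5)*(z^3 + 2*z^2) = z*(z - 5)*(z^2 + 2*z) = z*(z - 5)*(z + 2)*(z)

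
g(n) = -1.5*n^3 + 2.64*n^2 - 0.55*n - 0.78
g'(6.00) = -130.87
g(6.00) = -233.04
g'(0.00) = -0.55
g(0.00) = -0.78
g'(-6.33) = -214.28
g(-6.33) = 488.94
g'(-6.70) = -237.93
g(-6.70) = 572.56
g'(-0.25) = -2.15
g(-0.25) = -0.45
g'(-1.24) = -14.02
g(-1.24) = 6.82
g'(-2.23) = -34.70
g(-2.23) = 30.21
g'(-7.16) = -269.05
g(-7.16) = 689.09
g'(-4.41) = -111.35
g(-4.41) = 181.64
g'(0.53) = 0.98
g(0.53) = -0.55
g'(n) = -4.5*n^2 + 5.28*n - 0.55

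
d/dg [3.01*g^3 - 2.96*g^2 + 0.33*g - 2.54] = 9.03*g^2 - 5.92*g + 0.33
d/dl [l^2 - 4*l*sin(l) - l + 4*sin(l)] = -4*l*cos(l) + 2*l + 4*sqrt(2)*cos(l + pi/4) - 1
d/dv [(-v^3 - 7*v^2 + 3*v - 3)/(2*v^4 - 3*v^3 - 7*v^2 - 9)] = (2*v^6 + 28*v^5 - 32*v^4 + 42*v^3 + 21*v^2 + 84*v - 27)/(4*v^8 - 12*v^7 - 19*v^6 + 42*v^5 + 13*v^4 + 54*v^3 + 126*v^2 + 81)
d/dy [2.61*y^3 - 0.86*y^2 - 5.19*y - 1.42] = 7.83*y^2 - 1.72*y - 5.19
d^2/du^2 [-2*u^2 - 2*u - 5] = -4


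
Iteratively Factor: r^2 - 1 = (r - 1)*(r + 1)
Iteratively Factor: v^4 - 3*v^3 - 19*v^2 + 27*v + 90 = (v - 5)*(v^3 + 2*v^2 - 9*v - 18) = (v - 5)*(v + 3)*(v^2 - v - 6) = (v - 5)*(v + 2)*(v + 3)*(v - 3)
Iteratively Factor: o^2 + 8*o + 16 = (o + 4)*(o + 4)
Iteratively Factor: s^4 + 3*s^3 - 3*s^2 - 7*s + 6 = (s + 2)*(s^3 + s^2 - 5*s + 3) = (s + 2)*(s + 3)*(s^2 - 2*s + 1) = (s - 1)*(s + 2)*(s + 3)*(s - 1)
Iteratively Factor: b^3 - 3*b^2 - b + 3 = (b - 1)*(b^2 - 2*b - 3) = (b - 3)*(b - 1)*(b + 1)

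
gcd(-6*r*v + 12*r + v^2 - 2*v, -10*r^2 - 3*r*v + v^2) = 1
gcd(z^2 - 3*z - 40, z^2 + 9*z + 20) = z + 5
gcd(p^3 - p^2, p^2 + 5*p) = p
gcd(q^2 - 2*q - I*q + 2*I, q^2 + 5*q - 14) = q - 2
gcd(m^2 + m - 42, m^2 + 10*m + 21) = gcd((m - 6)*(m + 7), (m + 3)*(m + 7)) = m + 7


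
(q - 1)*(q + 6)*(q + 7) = q^3 + 12*q^2 + 29*q - 42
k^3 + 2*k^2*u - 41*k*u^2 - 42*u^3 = (k - 6*u)*(k + u)*(k + 7*u)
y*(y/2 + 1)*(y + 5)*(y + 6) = y^4/2 + 13*y^3/2 + 26*y^2 + 30*y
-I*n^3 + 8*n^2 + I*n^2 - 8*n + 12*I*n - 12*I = (n + 2*I)*(n + 6*I)*(-I*n + I)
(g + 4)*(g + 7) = g^2 + 11*g + 28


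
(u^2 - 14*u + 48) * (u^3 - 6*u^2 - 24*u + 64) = u^5 - 20*u^4 + 108*u^3 + 112*u^2 - 2048*u + 3072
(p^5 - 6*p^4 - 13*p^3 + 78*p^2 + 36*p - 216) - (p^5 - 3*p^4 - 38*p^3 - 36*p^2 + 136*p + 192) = -3*p^4 + 25*p^3 + 114*p^2 - 100*p - 408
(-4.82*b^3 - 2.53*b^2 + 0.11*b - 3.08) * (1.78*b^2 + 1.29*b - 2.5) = -8.5796*b^5 - 10.7212*b^4 + 8.9821*b^3 + 0.984499999999999*b^2 - 4.2482*b + 7.7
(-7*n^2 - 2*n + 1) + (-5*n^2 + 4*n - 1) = -12*n^2 + 2*n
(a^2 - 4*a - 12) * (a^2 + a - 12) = a^4 - 3*a^3 - 28*a^2 + 36*a + 144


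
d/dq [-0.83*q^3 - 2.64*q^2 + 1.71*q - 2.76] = -2.49*q^2 - 5.28*q + 1.71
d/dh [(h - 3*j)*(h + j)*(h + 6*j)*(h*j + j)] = j*(4*h^3 + 12*h^2*j + 3*h^2 - 30*h*j^2 + 8*h*j - 18*j^3 - 15*j^2)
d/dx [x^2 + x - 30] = 2*x + 1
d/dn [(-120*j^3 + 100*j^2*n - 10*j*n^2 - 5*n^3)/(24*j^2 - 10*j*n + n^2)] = 5*(240*j^4 - 48*j^3*n - 72*j^2*n^2 + 20*j*n^3 - n^4)/(576*j^4 - 480*j^3*n + 148*j^2*n^2 - 20*j*n^3 + n^4)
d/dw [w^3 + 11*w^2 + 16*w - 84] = 3*w^2 + 22*w + 16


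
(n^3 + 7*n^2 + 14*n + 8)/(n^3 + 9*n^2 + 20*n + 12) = (n + 4)/(n + 6)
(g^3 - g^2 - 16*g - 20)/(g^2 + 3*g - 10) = (g^3 - g^2 - 16*g - 20)/(g^2 + 3*g - 10)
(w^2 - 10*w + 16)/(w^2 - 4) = (w - 8)/(w + 2)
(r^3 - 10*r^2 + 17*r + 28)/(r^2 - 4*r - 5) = (r^2 - 11*r + 28)/(r - 5)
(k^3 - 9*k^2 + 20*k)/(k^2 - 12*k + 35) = k*(k - 4)/(k - 7)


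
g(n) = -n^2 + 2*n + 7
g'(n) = 2 - 2*n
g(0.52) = 7.77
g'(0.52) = 0.96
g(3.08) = 3.67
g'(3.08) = -4.16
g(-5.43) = -33.34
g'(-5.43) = 12.86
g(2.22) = 6.51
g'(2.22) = -2.44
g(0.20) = 7.36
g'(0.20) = 1.60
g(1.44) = 7.81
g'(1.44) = -0.88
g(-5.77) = -37.83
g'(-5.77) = 13.54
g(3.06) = 3.76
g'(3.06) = -4.12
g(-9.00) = -92.00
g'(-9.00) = 20.00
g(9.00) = -56.00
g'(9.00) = -16.00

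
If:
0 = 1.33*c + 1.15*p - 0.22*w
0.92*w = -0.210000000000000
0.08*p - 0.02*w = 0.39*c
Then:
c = 0.00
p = -0.05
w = -0.23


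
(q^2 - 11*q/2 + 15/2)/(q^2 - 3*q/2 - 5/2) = (q - 3)/(q + 1)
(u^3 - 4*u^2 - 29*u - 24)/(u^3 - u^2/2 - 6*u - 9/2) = 2*(u^2 - 5*u - 24)/(2*u^2 - 3*u - 9)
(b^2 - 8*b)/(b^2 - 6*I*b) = (b - 8)/(b - 6*I)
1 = 1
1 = 1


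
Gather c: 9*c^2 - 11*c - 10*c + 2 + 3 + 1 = 9*c^2 - 21*c + 6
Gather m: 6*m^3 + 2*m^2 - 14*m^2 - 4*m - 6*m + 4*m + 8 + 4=6*m^3 - 12*m^2 - 6*m + 12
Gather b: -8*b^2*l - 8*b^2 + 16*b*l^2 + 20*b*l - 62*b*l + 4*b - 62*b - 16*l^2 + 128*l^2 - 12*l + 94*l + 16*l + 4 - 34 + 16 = b^2*(-8*l - 8) + b*(16*l^2 - 42*l - 58) + 112*l^2 + 98*l - 14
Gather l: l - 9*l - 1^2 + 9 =8 - 8*l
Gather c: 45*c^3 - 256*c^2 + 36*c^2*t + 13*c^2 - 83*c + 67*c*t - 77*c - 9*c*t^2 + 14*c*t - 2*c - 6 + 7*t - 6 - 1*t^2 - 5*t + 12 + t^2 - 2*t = 45*c^3 + c^2*(36*t - 243) + c*(-9*t^2 + 81*t - 162)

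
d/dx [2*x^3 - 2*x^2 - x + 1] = 6*x^2 - 4*x - 1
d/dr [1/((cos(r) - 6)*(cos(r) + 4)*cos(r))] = (3*sin(r) - 24*sin(r)/cos(r)^2 - 4*tan(r))/((cos(r) - 6)^2*(cos(r) + 4)^2)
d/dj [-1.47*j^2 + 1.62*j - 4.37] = 1.62 - 2.94*j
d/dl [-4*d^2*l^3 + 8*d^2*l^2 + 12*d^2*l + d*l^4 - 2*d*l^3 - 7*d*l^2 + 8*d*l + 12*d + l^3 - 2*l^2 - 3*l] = -12*d^2*l^2 + 16*d^2*l + 12*d^2 + 4*d*l^3 - 6*d*l^2 - 14*d*l + 8*d + 3*l^2 - 4*l - 3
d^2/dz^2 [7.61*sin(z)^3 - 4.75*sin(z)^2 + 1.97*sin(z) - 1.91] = -7.67749999999999*sin(z) + 17.1225*sin(3*z) - 9.5*cos(2*z)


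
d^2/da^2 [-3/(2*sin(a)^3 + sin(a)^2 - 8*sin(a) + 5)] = 6*(18*sin(a)^4 + 38*sin(a)^2 - 35*sin(a)/4 - 47*sin(3*a)/4 - 59)/((sin(a) - 1)^4*(2*sin(a) + 5)^3)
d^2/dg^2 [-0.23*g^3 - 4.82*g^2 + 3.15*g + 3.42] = -1.38*g - 9.64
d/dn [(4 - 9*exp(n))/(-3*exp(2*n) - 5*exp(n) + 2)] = (-27*exp(2*n) + 24*exp(n) + 2)*exp(n)/(9*exp(4*n) + 30*exp(3*n) + 13*exp(2*n) - 20*exp(n) + 4)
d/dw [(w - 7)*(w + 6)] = 2*w - 1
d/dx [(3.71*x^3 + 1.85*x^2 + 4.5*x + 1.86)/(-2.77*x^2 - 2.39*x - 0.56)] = (-10.2767*x^4 - 17.7338*x^3 + 1.8107*x^2 + 8.2324*x + 1.9254)/(7.6729*x^4 + 13.2406*x^3 + 8.8145*x^2 + 2.6768*x + 0.3136)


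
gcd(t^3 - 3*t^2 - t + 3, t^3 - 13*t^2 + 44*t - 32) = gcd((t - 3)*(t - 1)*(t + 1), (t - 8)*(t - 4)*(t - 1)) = t - 1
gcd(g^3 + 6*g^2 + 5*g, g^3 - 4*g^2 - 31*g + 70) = g + 5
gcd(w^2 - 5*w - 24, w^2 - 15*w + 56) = w - 8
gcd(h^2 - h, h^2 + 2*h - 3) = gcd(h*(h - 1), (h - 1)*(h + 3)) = h - 1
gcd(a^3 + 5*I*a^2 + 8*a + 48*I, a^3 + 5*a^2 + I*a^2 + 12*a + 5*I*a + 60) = a^2 + I*a + 12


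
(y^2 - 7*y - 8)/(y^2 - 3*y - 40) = (y + 1)/(y + 5)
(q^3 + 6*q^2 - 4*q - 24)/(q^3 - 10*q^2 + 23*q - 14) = (q^2 + 8*q + 12)/(q^2 - 8*q + 7)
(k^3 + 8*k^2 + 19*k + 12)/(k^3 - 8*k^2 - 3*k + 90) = (k^2 + 5*k + 4)/(k^2 - 11*k + 30)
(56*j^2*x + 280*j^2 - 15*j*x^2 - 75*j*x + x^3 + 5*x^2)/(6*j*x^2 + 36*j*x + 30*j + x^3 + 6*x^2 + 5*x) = (56*j^2 - 15*j*x + x^2)/(6*j*x + 6*j + x^2 + x)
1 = 1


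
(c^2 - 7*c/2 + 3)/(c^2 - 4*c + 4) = (c - 3/2)/(c - 2)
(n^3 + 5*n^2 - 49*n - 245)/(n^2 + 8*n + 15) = (n^2 - 49)/(n + 3)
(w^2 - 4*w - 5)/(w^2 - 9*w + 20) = (w + 1)/(w - 4)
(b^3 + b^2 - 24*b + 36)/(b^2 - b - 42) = (b^2 - 5*b + 6)/(b - 7)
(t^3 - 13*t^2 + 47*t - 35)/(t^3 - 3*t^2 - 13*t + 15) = (t - 7)/(t + 3)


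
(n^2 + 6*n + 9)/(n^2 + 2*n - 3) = (n + 3)/(n - 1)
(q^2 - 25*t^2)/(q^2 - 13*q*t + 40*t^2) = (q + 5*t)/(q - 8*t)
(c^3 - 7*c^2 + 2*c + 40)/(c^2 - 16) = (c^2 - 3*c - 10)/(c + 4)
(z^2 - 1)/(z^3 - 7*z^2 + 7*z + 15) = (z - 1)/(z^2 - 8*z + 15)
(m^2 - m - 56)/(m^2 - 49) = (m - 8)/(m - 7)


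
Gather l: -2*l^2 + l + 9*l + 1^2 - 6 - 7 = -2*l^2 + 10*l - 12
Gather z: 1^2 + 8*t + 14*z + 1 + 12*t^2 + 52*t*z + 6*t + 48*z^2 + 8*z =12*t^2 + 14*t + 48*z^2 + z*(52*t + 22) + 2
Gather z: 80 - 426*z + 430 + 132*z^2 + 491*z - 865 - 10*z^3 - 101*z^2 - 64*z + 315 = -10*z^3 + 31*z^2 + z - 40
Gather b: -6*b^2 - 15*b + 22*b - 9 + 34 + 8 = -6*b^2 + 7*b + 33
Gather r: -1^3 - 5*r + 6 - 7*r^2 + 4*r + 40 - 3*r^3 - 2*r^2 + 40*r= -3*r^3 - 9*r^2 + 39*r + 45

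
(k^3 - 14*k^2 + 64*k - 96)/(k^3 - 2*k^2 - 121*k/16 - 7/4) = 16*(k^2 - 10*k + 24)/(16*k^2 + 32*k + 7)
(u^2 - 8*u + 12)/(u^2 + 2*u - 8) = (u - 6)/(u + 4)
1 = 1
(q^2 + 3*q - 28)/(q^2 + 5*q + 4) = (q^2 + 3*q - 28)/(q^2 + 5*q + 4)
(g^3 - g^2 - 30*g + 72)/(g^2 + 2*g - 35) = (g^3 - g^2 - 30*g + 72)/(g^2 + 2*g - 35)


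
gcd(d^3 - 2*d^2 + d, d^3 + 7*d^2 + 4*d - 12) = d - 1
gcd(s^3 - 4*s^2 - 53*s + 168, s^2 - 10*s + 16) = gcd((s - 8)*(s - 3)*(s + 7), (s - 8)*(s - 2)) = s - 8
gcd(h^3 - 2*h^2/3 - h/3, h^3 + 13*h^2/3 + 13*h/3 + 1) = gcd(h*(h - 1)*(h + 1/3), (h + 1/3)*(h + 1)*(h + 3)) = h + 1/3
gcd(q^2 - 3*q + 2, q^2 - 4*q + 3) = q - 1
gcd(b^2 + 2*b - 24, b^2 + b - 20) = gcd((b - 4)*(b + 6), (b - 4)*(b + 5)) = b - 4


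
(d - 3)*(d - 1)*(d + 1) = d^3 - 3*d^2 - d + 3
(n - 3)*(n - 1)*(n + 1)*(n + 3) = n^4 - 10*n^2 + 9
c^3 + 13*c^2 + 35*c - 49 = (c - 1)*(c + 7)^2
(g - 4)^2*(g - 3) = g^3 - 11*g^2 + 40*g - 48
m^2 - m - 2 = (m - 2)*(m + 1)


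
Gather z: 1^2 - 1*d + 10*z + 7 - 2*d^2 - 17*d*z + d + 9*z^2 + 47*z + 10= -2*d^2 + 9*z^2 + z*(57 - 17*d) + 18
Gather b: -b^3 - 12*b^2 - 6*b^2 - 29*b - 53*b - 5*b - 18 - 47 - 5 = -b^3 - 18*b^2 - 87*b - 70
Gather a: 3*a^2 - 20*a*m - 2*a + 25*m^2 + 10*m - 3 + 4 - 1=3*a^2 + a*(-20*m - 2) + 25*m^2 + 10*m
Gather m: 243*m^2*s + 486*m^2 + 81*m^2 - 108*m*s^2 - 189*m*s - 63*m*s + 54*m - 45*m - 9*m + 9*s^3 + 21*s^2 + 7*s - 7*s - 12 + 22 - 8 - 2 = m^2*(243*s + 567) + m*(-108*s^2 - 252*s) + 9*s^3 + 21*s^2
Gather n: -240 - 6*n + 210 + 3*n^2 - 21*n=3*n^2 - 27*n - 30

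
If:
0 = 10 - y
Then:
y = 10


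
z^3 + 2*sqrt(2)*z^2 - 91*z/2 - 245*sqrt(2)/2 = (z - 5*sqrt(2))*(z + 7*sqrt(2)/2)^2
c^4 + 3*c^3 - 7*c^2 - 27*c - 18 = (c - 3)*(c + 1)*(c + 2)*(c + 3)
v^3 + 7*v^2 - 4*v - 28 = (v - 2)*(v + 2)*(v + 7)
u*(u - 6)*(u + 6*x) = u^3 + 6*u^2*x - 6*u^2 - 36*u*x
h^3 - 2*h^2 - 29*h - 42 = (h - 7)*(h + 2)*(h + 3)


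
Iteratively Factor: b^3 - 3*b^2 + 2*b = (b - 2)*(b^2 - b) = (b - 2)*(b - 1)*(b)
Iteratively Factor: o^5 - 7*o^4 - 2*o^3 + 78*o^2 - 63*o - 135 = (o + 1)*(o^4 - 8*o^3 + 6*o^2 + 72*o - 135) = (o - 5)*(o + 1)*(o^3 - 3*o^2 - 9*o + 27) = (o - 5)*(o - 3)*(o + 1)*(o^2 - 9) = (o - 5)*(o - 3)^2*(o + 1)*(o + 3)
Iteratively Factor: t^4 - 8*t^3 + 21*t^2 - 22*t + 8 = (t - 4)*(t^3 - 4*t^2 + 5*t - 2) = (t - 4)*(t - 2)*(t^2 - 2*t + 1) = (t - 4)*(t - 2)*(t - 1)*(t - 1)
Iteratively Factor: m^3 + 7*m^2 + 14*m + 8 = (m + 1)*(m^2 + 6*m + 8) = (m + 1)*(m + 2)*(m + 4)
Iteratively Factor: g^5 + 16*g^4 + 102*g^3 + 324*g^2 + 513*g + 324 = (g + 3)*(g^4 + 13*g^3 + 63*g^2 + 135*g + 108) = (g + 3)*(g + 4)*(g^3 + 9*g^2 + 27*g + 27) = (g + 3)^2*(g + 4)*(g^2 + 6*g + 9) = (g + 3)^3*(g + 4)*(g + 3)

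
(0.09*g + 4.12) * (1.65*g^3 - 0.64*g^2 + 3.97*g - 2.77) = 0.1485*g^4 + 6.7404*g^3 - 2.2795*g^2 + 16.1071*g - 11.4124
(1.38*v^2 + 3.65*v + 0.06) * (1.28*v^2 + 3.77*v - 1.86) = 1.7664*v^4 + 9.8746*v^3 + 11.2705*v^2 - 6.5628*v - 0.1116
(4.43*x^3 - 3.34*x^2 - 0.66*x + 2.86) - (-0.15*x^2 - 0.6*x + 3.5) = 4.43*x^3 - 3.19*x^2 - 0.0600000000000001*x - 0.64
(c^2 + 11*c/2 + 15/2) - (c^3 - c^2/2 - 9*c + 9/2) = -c^3 + 3*c^2/2 + 29*c/2 + 3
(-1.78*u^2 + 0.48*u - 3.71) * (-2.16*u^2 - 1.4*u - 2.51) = 3.8448*u^4 + 1.4552*u^3 + 11.8094*u^2 + 3.9892*u + 9.3121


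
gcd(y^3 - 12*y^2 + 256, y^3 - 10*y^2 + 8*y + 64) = y - 8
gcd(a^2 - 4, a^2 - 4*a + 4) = a - 2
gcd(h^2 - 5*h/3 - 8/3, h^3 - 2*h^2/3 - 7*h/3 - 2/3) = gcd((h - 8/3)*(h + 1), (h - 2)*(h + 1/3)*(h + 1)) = h + 1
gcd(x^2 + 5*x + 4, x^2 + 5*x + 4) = x^2 + 5*x + 4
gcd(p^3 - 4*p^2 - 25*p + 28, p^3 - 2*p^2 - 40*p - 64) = p + 4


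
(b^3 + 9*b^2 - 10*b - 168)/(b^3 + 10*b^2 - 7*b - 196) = (b + 6)/(b + 7)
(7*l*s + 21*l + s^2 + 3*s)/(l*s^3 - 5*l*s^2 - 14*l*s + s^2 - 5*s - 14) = (7*l*s + 21*l + s^2 + 3*s)/(l*s^3 - 5*l*s^2 - 14*l*s + s^2 - 5*s - 14)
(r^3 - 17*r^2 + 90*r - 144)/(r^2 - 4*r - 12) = (r^2 - 11*r + 24)/(r + 2)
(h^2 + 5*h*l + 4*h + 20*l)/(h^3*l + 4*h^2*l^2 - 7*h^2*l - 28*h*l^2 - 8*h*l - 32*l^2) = (h^2 + 5*h*l + 4*h + 20*l)/(l*(h^3 + 4*h^2*l - 7*h^2 - 28*h*l - 8*h - 32*l))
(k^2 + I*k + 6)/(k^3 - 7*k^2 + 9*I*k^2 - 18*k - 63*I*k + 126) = (k - 2*I)/(k^2 + k*(-7 + 6*I) - 42*I)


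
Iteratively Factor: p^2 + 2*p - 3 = (p + 3)*(p - 1)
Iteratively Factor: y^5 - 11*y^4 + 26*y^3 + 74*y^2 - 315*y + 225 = (y + 3)*(y^4 - 14*y^3 + 68*y^2 - 130*y + 75) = (y - 3)*(y + 3)*(y^3 - 11*y^2 + 35*y - 25) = (y - 3)*(y - 1)*(y + 3)*(y^2 - 10*y + 25) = (y - 5)*(y - 3)*(y - 1)*(y + 3)*(y - 5)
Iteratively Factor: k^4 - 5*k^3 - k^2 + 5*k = (k)*(k^3 - 5*k^2 - k + 5) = k*(k + 1)*(k^2 - 6*k + 5) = k*(k - 5)*(k + 1)*(k - 1)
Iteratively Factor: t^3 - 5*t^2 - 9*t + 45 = (t - 5)*(t^2 - 9) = (t - 5)*(t + 3)*(t - 3)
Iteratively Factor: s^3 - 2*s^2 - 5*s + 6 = (s + 2)*(s^2 - 4*s + 3) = (s - 1)*(s + 2)*(s - 3)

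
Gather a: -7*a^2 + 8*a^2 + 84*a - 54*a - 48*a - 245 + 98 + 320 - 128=a^2 - 18*a + 45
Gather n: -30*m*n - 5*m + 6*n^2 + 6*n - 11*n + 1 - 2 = -5*m + 6*n^2 + n*(-30*m - 5) - 1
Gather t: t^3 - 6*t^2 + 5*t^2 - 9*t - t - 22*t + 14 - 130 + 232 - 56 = t^3 - t^2 - 32*t + 60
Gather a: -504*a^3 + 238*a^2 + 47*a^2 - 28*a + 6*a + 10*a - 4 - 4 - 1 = -504*a^3 + 285*a^2 - 12*a - 9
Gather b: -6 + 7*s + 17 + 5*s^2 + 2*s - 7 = 5*s^2 + 9*s + 4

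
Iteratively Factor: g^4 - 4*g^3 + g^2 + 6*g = (g)*(g^3 - 4*g^2 + g + 6) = g*(g - 3)*(g^2 - g - 2) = g*(g - 3)*(g + 1)*(g - 2)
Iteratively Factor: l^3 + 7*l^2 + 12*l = (l + 3)*(l^2 + 4*l) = l*(l + 3)*(l + 4)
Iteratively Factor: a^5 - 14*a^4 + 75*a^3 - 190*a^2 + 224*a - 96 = (a - 4)*(a^4 - 10*a^3 + 35*a^2 - 50*a + 24) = (a - 4)*(a - 2)*(a^3 - 8*a^2 + 19*a - 12) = (a - 4)*(a - 3)*(a - 2)*(a^2 - 5*a + 4) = (a - 4)*(a - 3)*(a - 2)*(a - 1)*(a - 4)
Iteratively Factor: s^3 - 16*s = (s - 4)*(s^2 + 4*s) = (s - 4)*(s + 4)*(s)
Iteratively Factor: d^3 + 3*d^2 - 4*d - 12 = (d - 2)*(d^2 + 5*d + 6) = (d - 2)*(d + 2)*(d + 3)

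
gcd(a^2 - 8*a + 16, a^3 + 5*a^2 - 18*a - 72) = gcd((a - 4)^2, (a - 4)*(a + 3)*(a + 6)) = a - 4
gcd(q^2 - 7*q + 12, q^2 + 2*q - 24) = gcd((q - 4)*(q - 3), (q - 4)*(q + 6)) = q - 4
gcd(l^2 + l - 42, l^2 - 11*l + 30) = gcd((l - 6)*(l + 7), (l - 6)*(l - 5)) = l - 6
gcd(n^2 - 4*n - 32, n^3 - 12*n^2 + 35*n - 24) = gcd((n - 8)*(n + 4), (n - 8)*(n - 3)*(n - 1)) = n - 8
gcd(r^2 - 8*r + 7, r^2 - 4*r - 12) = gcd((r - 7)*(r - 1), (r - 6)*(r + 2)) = 1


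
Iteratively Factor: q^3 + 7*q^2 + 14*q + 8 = (q + 4)*(q^2 + 3*q + 2) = (q + 2)*(q + 4)*(q + 1)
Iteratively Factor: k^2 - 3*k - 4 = (k + 1)*(k - 4)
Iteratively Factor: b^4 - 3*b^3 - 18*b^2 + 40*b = (b - 5)*(b^3 + 2*b^2 - 8*b) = b*(b - 5)*(b^2 + 2*b - 8) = b*(b - 5)*(b + 4)*(b - 2)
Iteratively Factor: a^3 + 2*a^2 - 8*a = (a - 2)*(a^2 + 4*a) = a*(a - 2)*(a + 4)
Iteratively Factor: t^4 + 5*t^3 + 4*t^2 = (t)*(t^3 + 5*t^2 + 4*t) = t*(t + 1)*(t^2 + 4*t) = t*(t + 1)*(t + 4)*(t)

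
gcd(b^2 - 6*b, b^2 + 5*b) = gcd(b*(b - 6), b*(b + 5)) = b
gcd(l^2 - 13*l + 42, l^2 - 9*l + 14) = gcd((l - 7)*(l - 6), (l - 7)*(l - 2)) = l - 7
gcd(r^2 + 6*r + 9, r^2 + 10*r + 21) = r + 3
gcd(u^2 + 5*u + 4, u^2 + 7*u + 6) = u + 1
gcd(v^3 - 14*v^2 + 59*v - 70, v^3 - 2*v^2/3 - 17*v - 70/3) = v - 5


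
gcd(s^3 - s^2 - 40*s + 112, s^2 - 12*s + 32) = s - 4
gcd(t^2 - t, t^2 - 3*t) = t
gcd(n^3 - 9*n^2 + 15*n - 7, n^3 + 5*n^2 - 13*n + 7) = n^2 - 2*n + 1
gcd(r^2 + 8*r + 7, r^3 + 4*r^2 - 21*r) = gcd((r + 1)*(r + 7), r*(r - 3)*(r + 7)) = r + 7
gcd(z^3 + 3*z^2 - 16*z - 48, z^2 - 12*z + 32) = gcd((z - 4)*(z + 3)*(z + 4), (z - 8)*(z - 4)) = z - 4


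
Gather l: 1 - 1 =0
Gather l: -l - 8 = -l - 8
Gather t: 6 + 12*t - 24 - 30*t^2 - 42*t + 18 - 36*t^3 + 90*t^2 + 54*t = -36*t^3 + 60*t^2 + 24*t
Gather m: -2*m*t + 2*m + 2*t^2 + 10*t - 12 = m*(2 - 2*t) + 2*t^2 + 10*t - 12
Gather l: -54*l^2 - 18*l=-54*l^2 - 18*l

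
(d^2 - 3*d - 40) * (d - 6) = d^3 - 9*d^2 - 22*d + 240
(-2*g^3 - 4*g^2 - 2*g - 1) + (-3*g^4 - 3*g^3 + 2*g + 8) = -3*g^4 - 5*g^3 - 4*g^2 + 7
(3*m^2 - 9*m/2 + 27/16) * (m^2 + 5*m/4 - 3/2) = 3*m^4 - 3*m^3/4 - 135*m^2/16 + 567*m/64 - 81/32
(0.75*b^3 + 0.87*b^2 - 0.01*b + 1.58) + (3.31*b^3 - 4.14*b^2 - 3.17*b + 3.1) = 4.06*b^3 - 3.27*b^2 - 3.18*b + 4.68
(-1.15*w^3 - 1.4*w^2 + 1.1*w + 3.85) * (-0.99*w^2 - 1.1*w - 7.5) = 1.1385*w^5 + 2.651*w^4 + 9.076*w^3 + 5.4785*w^2 - 12.485*w - 28.875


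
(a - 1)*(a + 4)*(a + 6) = a^3 + 9*a^2 + 14*a - 24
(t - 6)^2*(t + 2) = t^3 - 10*t^2 + 12*t + 72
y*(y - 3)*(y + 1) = y^3 - 2*y^2 - 3*y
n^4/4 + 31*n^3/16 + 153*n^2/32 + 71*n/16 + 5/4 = (n/4 + 1)*(n + 1/2)*(n + 5/4)*(n + 2)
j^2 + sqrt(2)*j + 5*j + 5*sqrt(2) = (j + 5)*(j + sqrt(2))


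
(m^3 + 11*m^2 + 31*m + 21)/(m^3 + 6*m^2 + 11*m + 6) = (m + 7)/(m + 2)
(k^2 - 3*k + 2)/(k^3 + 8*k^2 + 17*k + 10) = (k^2 - 3*k + 2)/(k^3 + 8*k^2 + 17*k + 10)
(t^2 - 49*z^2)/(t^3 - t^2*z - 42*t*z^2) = (t + 7*z)/(t*(t + 6*z))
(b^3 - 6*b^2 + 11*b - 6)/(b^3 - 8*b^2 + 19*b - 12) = (b - 2)/(b - 4)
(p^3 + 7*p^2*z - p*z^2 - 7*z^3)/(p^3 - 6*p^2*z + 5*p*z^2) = (-p^2 - 8*p*z - 7*z^2)/(p*(-p + 5*z))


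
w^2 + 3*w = w*(w + 3)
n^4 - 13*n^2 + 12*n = n*(n - 3)*(n - 1)*(n + 4)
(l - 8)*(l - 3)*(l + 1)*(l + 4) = l^4 - 6*l^3 - 27*l^2 + 76*l + 96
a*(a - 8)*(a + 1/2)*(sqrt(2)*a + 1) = sqrt(2)*a^4 - 15*sqrt(2)*a^3/2 + a^3 - 15*a^2/2 - 4*sqrt(2)*a^2 - 4*a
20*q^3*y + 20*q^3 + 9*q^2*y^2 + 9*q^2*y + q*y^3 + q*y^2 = (4*q + y)*(5*q + y)*(q*y + q)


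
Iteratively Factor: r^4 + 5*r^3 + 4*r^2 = (r + 4)*(r^3 + r^2) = r*(r + 4)*(r^2 + r) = r*(r + 1)*(r + 4)*(r)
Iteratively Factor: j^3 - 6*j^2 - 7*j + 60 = (j - 5)*(j^2 - j - 12) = (j - 5)*(j - 4)*(j + 3)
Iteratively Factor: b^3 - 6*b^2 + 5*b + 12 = (b - 3)*(b^2 - 3*b - 4) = (b - 3)*(b + 1)*(b - 4)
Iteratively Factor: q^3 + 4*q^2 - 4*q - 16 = (q + 4)*(q^2 - 4) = (q - 2)*(q + 4)*(q + 2)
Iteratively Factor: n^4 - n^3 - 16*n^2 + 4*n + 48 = (n + 2)*(n^3 - 3*n^2 - 10*n + 24) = (n - 4)*(n + 2)*(n^2 + n - 6) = (n - 4)*(n - 2)*(n + 2)*(n + 3)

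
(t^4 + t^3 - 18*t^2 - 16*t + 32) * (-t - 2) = -t^5 - 3*t^4 + 16*t^3 + 52*t^2 - 64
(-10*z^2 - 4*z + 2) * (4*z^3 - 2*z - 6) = -40*z^5 - 16*z^4 + 28*z^3 + 68*z^2 + 20*z - 12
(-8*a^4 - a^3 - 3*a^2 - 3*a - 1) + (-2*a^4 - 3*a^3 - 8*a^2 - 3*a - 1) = -10*a^4 - 4*a^3 - 11*a^2 - 6*a - 2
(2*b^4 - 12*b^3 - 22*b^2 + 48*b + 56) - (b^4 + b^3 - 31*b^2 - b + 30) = b^4 - 13*b^3 + 9*b^2 + 49*b + 26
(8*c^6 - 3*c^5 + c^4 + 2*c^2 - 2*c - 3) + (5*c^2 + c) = 8*c^6 - 3*c^5 + c^4 + 7*c^2 - c - 3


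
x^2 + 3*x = x*(x + 3)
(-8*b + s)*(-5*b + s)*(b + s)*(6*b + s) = 240*b^4 + 202*b^3*s - 45*b^2*s^2 - 6*b*s^3 + s^4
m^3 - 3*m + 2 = (m - 1)^2*(m + 2)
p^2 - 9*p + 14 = (p - 7)*(p - 2)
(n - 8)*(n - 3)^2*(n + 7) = n^4 - 7*n^3 - 41*n^2 + 327*n - 504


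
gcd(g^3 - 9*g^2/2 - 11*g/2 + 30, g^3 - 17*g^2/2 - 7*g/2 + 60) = g^2 - g/2 - 15/2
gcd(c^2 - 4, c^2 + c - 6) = c - 2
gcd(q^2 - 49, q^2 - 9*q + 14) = q - 7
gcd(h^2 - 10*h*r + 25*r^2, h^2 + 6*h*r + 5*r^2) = 1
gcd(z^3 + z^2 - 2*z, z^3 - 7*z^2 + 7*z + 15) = 1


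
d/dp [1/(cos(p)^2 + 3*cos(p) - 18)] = (2*cos(p) + 3)*sin(p)/(cos(p)^2 + 3*cos(p) - 18)^2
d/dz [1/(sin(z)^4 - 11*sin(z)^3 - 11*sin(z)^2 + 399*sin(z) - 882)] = (5*sin(z) + 4*cos(z)^2 + 53)*cos(z)/((sin(z) - 7)^3*(sin(z) - 3)^2*(sin(z) + 6)^2)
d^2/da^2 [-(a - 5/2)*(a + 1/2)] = -2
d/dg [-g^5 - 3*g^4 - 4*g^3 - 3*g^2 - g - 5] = -5*g^4 - 12*g^3 - 12*g^2 - 6*g - 1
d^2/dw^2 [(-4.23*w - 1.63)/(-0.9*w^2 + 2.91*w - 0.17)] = ((21.6846 - 22.842*w)*(0.9*w^2 - 2.91*w + 0.17) + (1.8*w - 2.91)*(3.6*w - 5.82)*(4.23*w + 1.63))/(0.9*w^2 - 2.91*w + 0.17)^3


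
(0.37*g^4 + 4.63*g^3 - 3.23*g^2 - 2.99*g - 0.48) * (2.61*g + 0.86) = 0.9657*g^5 + 12.4025*g^4 - 4.4485*g^3 - 10.5817*g^2 - 3.8242*g - 0.4128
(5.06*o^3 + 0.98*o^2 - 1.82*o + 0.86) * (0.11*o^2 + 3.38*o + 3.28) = 0.5566*o^5 + 17.2106*o^4 + 19.709*o^3 - 2.8426*o^2 - 3.0628*o + 2.8208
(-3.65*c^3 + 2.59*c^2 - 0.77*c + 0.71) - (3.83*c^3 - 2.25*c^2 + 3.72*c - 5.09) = -7.48*c^3 + 4.84*c^2 - 4.49*c + 5.8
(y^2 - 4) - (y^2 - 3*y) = 3*y - 4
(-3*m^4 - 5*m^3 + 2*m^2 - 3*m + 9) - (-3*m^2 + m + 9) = -3*m^4 - 5*m^3 + 5*m^2 - 4*m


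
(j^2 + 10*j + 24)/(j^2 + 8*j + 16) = (j + 6)/(j + 4)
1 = 1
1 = 1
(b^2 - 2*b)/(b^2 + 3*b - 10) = b/(b + 5)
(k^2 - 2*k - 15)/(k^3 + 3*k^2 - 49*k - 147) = (k - 5)/(k^2 - 49)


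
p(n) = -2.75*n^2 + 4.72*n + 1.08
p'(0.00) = 4.72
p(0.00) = 1.08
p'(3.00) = -11.78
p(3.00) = -9.51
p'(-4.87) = 31.50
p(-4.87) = -87.13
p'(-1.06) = 10.55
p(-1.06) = -7.01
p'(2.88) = -11.12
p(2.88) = -8.14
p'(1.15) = -1.60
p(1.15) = 2.87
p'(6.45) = -30.76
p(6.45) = -82.88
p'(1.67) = -4.46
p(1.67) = 1.29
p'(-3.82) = 25.73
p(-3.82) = -57.08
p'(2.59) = -9.52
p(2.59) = -5.14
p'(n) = 4.72 - 5.5*n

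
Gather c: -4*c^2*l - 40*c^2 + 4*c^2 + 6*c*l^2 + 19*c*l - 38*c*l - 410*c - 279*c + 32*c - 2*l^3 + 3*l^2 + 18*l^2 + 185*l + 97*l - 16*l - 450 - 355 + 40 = c^2*(-4*l - 36) + c*(6*l^2 - 19*l - 657) - 2*l^3 + 21*l^2 + 266*l - 765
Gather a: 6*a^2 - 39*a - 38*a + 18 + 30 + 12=6*a^2 - 77*a + 60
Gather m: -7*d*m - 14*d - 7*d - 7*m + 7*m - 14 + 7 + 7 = -7*d*m - 21*d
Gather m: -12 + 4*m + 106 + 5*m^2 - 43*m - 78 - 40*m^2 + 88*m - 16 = -35*m^2 + 49*m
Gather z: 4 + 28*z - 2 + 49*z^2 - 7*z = 49*z^2 + 21*z + 2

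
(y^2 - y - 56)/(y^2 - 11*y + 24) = (y + 7)/(y - 3)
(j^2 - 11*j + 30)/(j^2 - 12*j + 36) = (j - 5)/(j - 6)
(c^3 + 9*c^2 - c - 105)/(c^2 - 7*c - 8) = (-c^3 - 9*c^2 + c + 105)/(-c^2 + 7*c + 8)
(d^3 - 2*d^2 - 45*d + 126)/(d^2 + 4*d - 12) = (d^3 - 2*d^2 - 45*d + 126)/(d^2 + 4*d - 12)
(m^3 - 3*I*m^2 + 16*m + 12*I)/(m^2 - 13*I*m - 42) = (m^2 + 3*I*m - 2)/(m - 7*I)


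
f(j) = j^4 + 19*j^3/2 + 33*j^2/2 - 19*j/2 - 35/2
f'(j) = 4*j^3 + 57*j^2/2 + 33*j - 19/2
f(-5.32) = -129.35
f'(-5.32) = 19.28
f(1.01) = 0.57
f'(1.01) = 57.02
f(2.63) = 292.31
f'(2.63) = 347.19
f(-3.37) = -32.71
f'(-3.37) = 49.87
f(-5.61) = -131.73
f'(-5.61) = -3.91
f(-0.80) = -3.79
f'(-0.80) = -19.71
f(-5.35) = -129.89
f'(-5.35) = 17.17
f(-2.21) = 5.40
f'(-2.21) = 13.59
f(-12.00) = 6792.50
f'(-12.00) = -3213.50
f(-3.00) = -16.00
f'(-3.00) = 40.00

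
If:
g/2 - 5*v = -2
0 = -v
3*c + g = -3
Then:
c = 1/3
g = -4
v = 0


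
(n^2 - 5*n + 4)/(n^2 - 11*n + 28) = (n - 1)/(n - 7)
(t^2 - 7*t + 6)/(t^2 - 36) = (t - 1)/(t + 6)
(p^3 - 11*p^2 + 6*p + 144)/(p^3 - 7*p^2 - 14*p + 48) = (p - 6)/(p - 2)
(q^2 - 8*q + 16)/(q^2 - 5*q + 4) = (q - 4)/(q - 1)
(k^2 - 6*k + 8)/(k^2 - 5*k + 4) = (k - 2)/(k - 1)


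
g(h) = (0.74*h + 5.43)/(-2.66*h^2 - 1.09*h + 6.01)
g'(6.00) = 0.03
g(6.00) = -0.10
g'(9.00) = 0.01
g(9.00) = -0.06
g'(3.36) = 0.17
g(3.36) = -0.29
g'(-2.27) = -1.65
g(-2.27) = -0.72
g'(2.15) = 1.10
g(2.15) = -0.81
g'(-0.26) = 0.08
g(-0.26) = 0.86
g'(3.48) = 0.15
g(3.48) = -0.27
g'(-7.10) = -0.01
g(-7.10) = -0.00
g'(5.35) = 0.04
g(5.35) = -0.12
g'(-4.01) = -0.07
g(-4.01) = -0.08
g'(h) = (0.74*h + 5.43)*(5.32*h + 1.09)/(-2.66*h^2 - 1.09*h + 6.01)^2 + 0.74/(-2.66*h^2 - 1.09*h + 6.01) = (1.9684*h^2 + 28.8876*h + 10.3661)/(7.0756*h^4 + 5.7988*h^3 - 30.7851*h^2 - 13.1018*h + 36.1201)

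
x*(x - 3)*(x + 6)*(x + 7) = x^4 + 10*x^3 + 3*x^2 - 126*x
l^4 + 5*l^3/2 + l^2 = l^2*(l + 1/2)*(l + 2)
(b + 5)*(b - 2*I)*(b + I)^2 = b^4 + 5*b^3 + 3*b^2 + 15*b + 2*I*b + 10*I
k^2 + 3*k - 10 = (k - 2)*(k + 5)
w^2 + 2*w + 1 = (w + 1)^2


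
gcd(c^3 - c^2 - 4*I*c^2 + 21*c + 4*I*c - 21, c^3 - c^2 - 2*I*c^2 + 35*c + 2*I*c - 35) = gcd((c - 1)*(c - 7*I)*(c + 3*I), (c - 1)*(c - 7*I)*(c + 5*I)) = c^2 + c*(-1 - 7*I) + 7*I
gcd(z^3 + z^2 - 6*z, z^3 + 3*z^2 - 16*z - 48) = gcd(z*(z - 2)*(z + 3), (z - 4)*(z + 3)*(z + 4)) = z + 3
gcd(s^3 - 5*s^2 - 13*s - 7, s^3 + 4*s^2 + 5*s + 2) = s^2 + 2*s + 1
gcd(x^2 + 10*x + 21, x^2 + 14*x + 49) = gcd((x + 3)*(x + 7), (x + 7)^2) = x + 7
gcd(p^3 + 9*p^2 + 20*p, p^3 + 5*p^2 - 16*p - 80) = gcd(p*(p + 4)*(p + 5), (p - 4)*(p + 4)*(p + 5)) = p^2 + 9*p + 20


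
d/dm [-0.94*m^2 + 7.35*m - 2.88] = 7.35 - 1.88*m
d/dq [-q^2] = -2*q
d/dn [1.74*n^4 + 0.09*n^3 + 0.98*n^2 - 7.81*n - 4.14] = 6.96*n^3 + 0.27*n^2 + 1.96*n - 7.81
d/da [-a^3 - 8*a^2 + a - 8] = -3*a^2 - 16*a + 1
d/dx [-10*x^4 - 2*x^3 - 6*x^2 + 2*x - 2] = -40*x^3 - 6*x^2 - 12*x + 2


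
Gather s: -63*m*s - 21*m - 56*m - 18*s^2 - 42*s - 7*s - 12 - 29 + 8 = -77*m - 18*s^2 + s*(-63*m - 49) - 33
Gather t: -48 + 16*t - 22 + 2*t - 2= 18*t - 72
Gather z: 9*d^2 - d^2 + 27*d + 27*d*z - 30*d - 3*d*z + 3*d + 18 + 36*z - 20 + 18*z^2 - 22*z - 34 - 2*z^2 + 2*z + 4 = 8*d^2 + 16*z^2 + z*(24*d + 16) - 32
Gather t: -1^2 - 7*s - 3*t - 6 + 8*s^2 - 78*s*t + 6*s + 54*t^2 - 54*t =8*s^2 - s + 54*t^2 + t*(-78*s - 57) - 7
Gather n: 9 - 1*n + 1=10 - n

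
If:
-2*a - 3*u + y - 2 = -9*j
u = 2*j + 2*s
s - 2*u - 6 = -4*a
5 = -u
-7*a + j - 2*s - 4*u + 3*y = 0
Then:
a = -50/97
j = -109/194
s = -188/97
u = -5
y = -1741/194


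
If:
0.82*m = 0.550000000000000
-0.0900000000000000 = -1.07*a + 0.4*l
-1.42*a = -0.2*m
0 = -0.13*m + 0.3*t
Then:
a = 0.09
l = 0.03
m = 0.67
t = 0.29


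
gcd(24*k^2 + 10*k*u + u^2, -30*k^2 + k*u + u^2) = 6*k + u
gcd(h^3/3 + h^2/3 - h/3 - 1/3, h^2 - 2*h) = 1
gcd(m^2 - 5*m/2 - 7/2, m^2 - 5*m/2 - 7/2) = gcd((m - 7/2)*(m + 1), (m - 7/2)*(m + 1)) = m^2 - 5*m/2 - 7/2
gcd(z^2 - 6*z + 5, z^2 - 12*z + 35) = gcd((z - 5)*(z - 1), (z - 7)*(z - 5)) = z - 5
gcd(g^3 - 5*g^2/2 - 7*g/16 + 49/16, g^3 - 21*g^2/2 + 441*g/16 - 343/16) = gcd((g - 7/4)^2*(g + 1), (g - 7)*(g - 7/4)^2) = g^2 - 7*g/2 + 49/16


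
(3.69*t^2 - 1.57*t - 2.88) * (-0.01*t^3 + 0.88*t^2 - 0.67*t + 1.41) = -0.0369*t^5 + 3.2629*t^4 - 3.8251*t^3 + 3.7204*t^2 - 0.2841*t - 4.0608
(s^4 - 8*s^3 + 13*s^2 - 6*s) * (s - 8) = s^5 - 16*s^4 + 77*s^3 - 110*s^2 + 48*s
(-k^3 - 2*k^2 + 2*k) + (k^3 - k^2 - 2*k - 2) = -3*k^2 - 2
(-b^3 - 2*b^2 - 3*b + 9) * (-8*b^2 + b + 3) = 8*b^5 + 15*b^4 + 19*b^3 - 81*b^2 + 27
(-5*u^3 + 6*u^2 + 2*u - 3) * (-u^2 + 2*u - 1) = 5*u^5 - 16*u^4 + 15*u^3 + u^2 - 8*u + 3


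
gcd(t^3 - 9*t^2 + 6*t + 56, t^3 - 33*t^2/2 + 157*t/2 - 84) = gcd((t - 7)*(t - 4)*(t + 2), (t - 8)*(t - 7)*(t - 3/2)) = t - 7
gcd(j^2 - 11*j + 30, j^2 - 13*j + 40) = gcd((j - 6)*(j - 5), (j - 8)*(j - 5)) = j - 5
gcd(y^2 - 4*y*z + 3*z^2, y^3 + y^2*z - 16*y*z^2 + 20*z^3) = 1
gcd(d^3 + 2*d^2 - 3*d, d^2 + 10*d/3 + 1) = d + 3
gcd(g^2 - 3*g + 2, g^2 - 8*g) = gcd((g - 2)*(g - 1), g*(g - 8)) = 1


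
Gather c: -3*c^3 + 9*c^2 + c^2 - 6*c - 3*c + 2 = -3*c^3 + 10*c^2 - 9*c + 2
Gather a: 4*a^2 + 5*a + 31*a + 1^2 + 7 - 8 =4*a^2 + 36*a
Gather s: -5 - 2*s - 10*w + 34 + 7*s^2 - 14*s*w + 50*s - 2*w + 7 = 7*s^2 + s*(48 - 14*w) - 12*w + 36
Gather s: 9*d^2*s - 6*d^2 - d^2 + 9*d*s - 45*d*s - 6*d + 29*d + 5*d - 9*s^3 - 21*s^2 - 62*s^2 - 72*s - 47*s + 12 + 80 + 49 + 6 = -7*d^2 + 28*d - 9*s^3 - 83*s^2 + s*(9*d^2 - 36*d - 119) + 147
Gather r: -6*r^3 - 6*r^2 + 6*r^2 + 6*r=-6*r^3 + 6*r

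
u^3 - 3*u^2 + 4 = (u - 2)^2*(u + 1)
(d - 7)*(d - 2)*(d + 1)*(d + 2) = d^4 - 6*d^3 - 11*d^2 + 24*d + 28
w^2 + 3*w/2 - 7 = (w - 2)*(w + 7/2)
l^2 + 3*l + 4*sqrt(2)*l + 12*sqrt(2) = (l + 3)*(l + 4*sqrt(2))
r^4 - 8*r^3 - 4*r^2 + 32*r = r*(r - 8)*(r - 2)*(r + 2)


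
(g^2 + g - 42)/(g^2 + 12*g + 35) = (g - 6)/(g + 5)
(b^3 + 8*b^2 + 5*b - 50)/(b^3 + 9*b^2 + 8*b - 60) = (b + 5)/(b + 6)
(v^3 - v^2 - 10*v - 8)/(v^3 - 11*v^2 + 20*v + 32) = (v + 2)/(v - 8)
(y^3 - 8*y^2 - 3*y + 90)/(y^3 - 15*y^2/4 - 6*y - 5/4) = 4*(y^2 - 3*y - 18)/(4*y^2 + 5*y + 1)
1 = 1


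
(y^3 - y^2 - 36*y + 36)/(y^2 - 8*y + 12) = (y^2 + 5*y - 6)/(y - 2)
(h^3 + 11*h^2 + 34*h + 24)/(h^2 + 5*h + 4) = h + 6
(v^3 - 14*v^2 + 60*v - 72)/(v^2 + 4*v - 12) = (v^2 - 12*v + 36)/(v + 6)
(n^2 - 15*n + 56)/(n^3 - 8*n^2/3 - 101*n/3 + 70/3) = 3*(n - 8)/(3*n^2 + 13*n - 10)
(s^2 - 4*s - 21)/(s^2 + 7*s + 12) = (s - 7)/(s + 4)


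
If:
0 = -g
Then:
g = 0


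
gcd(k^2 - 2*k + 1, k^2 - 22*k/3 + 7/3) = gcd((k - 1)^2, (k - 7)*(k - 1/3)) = 1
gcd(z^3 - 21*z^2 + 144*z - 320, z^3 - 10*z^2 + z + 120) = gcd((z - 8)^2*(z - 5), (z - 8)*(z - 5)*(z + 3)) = z^2 - 13*z + 40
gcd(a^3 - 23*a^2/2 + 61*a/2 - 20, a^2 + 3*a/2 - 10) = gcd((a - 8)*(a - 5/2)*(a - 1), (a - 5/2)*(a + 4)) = a - 5/2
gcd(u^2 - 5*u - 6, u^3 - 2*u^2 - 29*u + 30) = u - 6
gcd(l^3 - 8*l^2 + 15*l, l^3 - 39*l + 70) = l - 5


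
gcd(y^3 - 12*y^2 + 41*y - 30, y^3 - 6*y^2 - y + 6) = y^2 - 7*y + 6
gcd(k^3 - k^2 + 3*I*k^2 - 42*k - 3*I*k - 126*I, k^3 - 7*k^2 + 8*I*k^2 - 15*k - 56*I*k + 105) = k^2 + k*(-7 + 3*I) - 21*I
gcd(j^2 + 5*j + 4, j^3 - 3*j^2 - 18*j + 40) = j + 4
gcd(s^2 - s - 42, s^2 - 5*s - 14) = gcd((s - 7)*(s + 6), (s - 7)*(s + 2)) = s - 7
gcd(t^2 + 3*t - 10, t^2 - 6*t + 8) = t - 2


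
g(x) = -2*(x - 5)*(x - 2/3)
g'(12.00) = -36.67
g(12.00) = -158.67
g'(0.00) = 11.33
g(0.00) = -6.67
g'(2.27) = 2.25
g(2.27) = 8.75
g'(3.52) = -2.75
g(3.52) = 8.45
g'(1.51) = 5.29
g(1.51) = 5.89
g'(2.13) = 2.81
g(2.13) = 8.40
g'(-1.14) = 15.89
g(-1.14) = -22.19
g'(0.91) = 7.69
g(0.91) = 1.99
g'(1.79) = 4.17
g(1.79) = 7.21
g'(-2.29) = 20.49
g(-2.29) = -43.11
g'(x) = 34/3 - 4*x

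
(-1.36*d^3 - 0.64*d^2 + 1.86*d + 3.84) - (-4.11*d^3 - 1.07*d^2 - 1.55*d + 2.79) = 2.75*d^3 + 0.43*d^2 + 3.41*d + 1.05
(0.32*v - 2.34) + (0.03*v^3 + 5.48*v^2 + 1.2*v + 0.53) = 0.03*v^3 + 5.48*v^2 + 1.52*v - 1.81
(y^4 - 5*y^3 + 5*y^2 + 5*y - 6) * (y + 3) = y^5 - 2*y^4 - 10*y^3 + 20*y^2 + 9*y - 18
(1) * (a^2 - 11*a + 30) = a^2 - 11*a + 30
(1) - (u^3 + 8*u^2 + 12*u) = -u^3 - 8*u^2 - 12*u + 1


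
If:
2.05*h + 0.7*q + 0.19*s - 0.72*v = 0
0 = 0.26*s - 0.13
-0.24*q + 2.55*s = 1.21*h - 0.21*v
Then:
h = 2.57830985915493 - 0.0726760563380282*v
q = 1.24140845070423*v - 7.68647887323944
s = 0.50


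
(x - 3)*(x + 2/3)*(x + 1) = x^3 - 4*x^2/3 - 13*x/3 - 2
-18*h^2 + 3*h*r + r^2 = (-3*h + r)*(6*h + r)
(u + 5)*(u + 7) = u^2 + 12*u + 35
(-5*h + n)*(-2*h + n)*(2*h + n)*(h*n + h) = 20*h^4*n + 20*h^4 - 4*h^3*n^2 - 4*h^3*n - 5*h^2*n^3 - 5*h^2*n^2 + h*n^4 + h*n^3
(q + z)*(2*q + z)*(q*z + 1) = 2*q^3*z + 3*q^2*z^2 + 2*q^2 + q*z^3 + 3*q*z + z^2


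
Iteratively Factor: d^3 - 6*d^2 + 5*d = (d - 5)*(d^2 - d) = (d - 5)*(d - 1)*(d)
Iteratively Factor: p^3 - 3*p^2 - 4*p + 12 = (p - 2)*(p^2 - p - 6) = (p - 2)*(p + 2)*(p - 3)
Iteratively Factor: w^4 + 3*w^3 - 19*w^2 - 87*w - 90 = (w - 5)*(w^3 + 8*w^2 + 21*w + 18) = (w - 5)*(w + 3)*(w^2 + 5*w + 6) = (w - 5)*(w + 2)*(w + 3)*(w + 3)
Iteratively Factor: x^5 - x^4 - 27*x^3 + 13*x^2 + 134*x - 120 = (x - 5)*(x^4 + 4*x^3 - 7*x^2 - 22*x + 24) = (x - 5)*(x - 1)*(x^3 + 5*x^2 - 2*x - 24) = (x - 5)*(x - 2)*(x - 1)*(x^2 + 7*x + 12) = (x - 5)*(x - 2)*(x - 1)*(x + 3)*(x + 4)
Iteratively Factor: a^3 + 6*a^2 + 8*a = (a + 2)*(a^2 + 4*a) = a*(a + 2)*(a + 4)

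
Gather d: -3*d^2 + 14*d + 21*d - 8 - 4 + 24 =-3*d^2 + 35*d + 12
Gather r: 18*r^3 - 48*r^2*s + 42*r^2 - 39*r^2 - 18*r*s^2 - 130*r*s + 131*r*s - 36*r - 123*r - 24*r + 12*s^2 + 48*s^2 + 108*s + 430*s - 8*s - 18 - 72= 18*r^3 + r^2*(3 - 48*s) + r*(-18*s^2 + s - 183) + 60*s^2 + 530*s - 90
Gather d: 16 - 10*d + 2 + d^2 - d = d^2 - 11*d + 18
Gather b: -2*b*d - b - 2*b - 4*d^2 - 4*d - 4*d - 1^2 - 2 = b*(-2*d - 3) - 4*d^2 - 8*d - 3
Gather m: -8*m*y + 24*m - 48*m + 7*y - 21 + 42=m*(-8*y - 24) + 7*y + 21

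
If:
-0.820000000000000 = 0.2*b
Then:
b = -4.10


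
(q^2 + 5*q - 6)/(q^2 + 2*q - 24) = (q - 1)/(q - 4)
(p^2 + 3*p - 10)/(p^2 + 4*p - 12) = (p + 5)/(p + 6)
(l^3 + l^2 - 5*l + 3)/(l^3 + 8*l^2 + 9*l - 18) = (l - 1)/(l + 6)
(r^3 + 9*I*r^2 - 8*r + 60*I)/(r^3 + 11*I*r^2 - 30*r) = (r - 2*I)/r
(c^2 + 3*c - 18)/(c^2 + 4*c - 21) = (c + 6)/(c + 7)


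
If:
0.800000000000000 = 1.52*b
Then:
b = 0.53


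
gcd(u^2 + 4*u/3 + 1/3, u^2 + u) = u + 1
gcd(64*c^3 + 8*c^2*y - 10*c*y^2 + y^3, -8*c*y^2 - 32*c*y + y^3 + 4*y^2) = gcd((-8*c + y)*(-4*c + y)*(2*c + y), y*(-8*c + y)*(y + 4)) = -8*c + y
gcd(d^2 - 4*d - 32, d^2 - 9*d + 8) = d - 8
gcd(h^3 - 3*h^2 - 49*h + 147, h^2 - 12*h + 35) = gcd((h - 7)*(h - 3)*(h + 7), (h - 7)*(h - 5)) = h - 7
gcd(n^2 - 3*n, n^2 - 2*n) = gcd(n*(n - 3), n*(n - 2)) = n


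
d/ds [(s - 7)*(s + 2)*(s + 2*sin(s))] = (s - 7)*(s + 2)*(2*cos(s) + 1) + (s - 7)*(s + 2*sin(s)) + (s + 2)*(s + 2*sin(s))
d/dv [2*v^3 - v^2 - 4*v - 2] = 6*v^2 - 2*v - 4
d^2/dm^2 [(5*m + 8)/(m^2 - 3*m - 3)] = 2*((7 - 15*m)*(-m^2 + 3*m + 3) - (2*m - 3)^2*(5*m + 8))/(-m^2 + 3*m + 3)^3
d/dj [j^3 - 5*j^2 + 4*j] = 3*j^2 - 10*j + 4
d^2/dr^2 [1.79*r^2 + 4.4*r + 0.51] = 3.58000000000000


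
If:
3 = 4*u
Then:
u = 3/4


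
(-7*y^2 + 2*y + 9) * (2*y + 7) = -14*y^3 - 45*y^2 + 32*y + 63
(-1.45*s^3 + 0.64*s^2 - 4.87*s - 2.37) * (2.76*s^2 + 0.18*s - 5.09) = -4.002*s^5 + 1.5054*s^4 - 5.9455*s^3 - 10.6754*s^2 + 24.3617*s + 12.0633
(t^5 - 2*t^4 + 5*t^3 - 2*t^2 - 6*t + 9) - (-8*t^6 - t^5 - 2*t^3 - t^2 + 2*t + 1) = 8*t^6 + 2*t^5 - 2*t^4 + 7*t^3 - t^2 - 8*t + 8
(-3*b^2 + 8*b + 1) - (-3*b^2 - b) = 9*b + 1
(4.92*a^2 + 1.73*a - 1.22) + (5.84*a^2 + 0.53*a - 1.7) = 10.76*a^2 + 2.26*a - 2.92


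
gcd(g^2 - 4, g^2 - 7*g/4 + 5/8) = 1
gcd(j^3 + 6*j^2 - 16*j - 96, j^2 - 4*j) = j - 4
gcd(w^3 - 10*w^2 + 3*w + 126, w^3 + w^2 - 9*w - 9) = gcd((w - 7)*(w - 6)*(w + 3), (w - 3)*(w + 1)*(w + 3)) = w + 3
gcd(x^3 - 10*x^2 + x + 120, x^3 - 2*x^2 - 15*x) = x^2 - 2*x - 15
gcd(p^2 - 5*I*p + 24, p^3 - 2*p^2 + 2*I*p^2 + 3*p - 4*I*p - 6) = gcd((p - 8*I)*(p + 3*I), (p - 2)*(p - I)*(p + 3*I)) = p + 3*I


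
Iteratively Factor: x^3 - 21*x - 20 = (x + 4)*(x^2 - 4*x - 5) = (x + 1)*(x + 4)*(x - 5)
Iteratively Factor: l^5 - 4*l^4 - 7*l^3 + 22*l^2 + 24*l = (l)*(l^4 - 4*l^3 - 7*l^2 + 22*l + 24) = l*(l - 3)*(l^3 - l^2 - 10*l - 8) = l*(l - 3)*(l + 2)*(l^2 - 3*l - 4) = l*(l - 3)*(l + 1)*(l + 2)*(l - 4)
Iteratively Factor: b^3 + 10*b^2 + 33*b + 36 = (b + 4)*(b^2 + 6*b + 9) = (b + 3)*(b + 4)*(b + 3)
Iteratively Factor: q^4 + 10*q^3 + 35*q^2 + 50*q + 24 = (q + 2)*(q^3 + 8*q^2 + 19*q + 12) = (q + 2)*(q + 4)*(q^2 + 4*q + 3) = (q + 2)*(q + 3)*(q + 4)*(q + 1)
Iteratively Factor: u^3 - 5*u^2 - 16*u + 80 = (u - 5)*(u^2 - 16) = (u - 5)*(u + 4)*(u - 4)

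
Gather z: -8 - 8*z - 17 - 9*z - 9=-17*z - 34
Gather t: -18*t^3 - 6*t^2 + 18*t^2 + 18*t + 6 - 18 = -18*t^3 + 12*t^2 + 18*t - 12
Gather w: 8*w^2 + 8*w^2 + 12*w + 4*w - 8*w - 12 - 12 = 16*w^2 + 8*w - 24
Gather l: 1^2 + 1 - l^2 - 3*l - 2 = -l^2 - 3*l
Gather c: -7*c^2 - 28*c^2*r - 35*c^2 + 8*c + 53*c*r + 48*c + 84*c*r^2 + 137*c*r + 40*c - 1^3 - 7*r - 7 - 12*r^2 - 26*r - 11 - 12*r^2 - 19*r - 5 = c^2*(-28*r - 42) + c*(84*r^2 + 190*r + 96) - 24*r^2 - 52*r - 24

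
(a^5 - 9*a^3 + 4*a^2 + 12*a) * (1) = a^5 - 9*a^3 + 4*a^2 + 12*a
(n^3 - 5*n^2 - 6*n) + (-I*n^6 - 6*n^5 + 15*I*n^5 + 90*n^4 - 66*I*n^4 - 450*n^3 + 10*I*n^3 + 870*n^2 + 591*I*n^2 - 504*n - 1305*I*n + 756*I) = -I*n^6 - 6*n^5 + 15*I*n^5 + 90*n^4 - 66*I*n^4 - 449*n^3 + 10*I*n^3 + 865*n^2 + 591*I*n^2 - 510*n - 1305*I*n + 756*I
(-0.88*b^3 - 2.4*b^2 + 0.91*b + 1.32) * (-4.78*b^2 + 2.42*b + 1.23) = 4.2064*b^5 + 9.3424*b^4 - 11.2402*b^3 - 7.0594*b^2 + 4.3137*b + 1.6236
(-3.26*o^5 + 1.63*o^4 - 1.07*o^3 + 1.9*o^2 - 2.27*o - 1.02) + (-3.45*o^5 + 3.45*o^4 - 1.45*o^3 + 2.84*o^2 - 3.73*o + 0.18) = -6.71*o^5 + 5.08*o^4 - 2.52*o^3 + 4.74*o^2 - 6.0*o - 0.84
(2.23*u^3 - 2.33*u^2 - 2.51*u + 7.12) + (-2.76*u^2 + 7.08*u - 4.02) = 2.23*u^3 - 5.09*u^2 + 4.57*u + 3.1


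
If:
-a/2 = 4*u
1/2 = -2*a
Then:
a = -1/4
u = 1/32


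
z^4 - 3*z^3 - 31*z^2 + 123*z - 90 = (z - 5)*(z - 3)*(z - 1)*(z + 6)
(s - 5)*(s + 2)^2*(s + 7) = s^4 + 6*s^3 - 23*s^2 - 132*s - 140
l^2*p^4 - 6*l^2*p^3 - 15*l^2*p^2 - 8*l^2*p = p*(p - 8)*(l*p + l)^2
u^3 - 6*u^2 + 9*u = u*(u - 3)^2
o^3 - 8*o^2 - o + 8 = (o - 8)*(o - 1)*(o + 1)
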